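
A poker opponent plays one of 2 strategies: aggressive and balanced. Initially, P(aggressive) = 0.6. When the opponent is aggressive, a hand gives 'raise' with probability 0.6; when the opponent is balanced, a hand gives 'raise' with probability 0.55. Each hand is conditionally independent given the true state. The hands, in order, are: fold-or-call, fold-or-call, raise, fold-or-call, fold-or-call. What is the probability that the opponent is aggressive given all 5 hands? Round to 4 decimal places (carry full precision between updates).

0.5053

After 'fold-or-call': P(aggressive) = 0.4·0.6000 / (0.4·0.6000 + 0.45·0.4000) ≈ 0.5714
After 'fold-or-call': P(aggressive) = 0.4·0.5714 / (0.4·0.5714 + 0.45·0.4286) ≈ 0.5424
After 'raise': P(aggressive) = 0.6·0.5424 / (0.6·0.5424 + 0.55·0.4576) ≈ 0.5639
After 'fold-or-call': P(aggressive) = 0.4·0.5639 / (0.4·0.5639 + 0.45·0.4361) ≈ 0.5347
After 'fold-or-call': P(aggressive) = 0.4·0.5347 / (0.4·0.5347 + 0.45·0.4653) ≈ 0.5053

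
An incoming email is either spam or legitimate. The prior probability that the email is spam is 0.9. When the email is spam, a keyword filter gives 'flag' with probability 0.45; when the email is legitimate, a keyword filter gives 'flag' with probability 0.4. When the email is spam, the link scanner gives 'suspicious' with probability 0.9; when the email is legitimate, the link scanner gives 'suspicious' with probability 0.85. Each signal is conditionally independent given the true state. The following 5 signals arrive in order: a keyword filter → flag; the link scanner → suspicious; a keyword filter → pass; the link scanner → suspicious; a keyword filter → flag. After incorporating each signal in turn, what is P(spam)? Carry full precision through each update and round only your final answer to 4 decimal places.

After a keyword filter='flag': P(spam) = 0.45·0.9000 / (0.45·0.9000 + 0.4·0.1000) ≈ 0.9101
After the link scanner='suspicious': P(spam) = 0.9·0.9101 / (0.9·0.9101 + 0.85·0.0899) ≈ 0.9147
After a keyword filter='pass': P(spam) = 0.55·0.9147 / (0.55·0.9147 + 0.6·0.0853) ≈ 0.9076
After the link scanner='suspicious': P(spam) = 0.9·0.9076 / (0.9·0.9076 + 0.85·0.0924) ≈ 0.9123
After a keyword filter='flag': P(spam) = 0.45·0.9123 / (0.45·0.9123 + 0.4·0.0877) ≈ 0.9213

0.9213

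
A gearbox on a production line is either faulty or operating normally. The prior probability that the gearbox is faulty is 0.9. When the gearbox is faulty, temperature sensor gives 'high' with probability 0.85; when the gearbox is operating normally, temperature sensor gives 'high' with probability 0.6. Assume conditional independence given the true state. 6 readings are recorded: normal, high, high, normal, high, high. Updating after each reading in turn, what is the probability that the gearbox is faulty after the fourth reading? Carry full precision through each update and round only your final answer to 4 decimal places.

0.7175

Each posterior becomes the prior for the next update.
After 'normal': P(faulty) = 0.15·0.9000 / (0.15·0.9000 + 0.4·0.1000) ≈ 0.7714
After 'high': P(faulty) = 0.85·0.7714 / (0.85·0.7714 + 0.6·0.2286) ≈ 0.8270
After 'high': P(faulty) = 0.85·0.8270 / (0.85·0.8270 + 0.6·0.1730) ≈ 0.8714
After 'normal': P(faulty) = 0.15·0.8714 / (0.15·0.8714 + 0.4·0.1286) ≈ 0.7175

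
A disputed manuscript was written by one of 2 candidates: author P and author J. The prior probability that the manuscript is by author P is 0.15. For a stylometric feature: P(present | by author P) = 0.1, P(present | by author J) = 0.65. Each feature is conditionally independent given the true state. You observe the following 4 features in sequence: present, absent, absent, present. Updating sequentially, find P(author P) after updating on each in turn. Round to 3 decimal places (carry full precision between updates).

0.027

Each posterior becomes the prior for the next update.
After 'present': P(author P) = 0.1·0.1500 / (0.1·0.1500 + 0.65·0.8500) ≈ 0.0264
After 'absent': P(author P) = 0.9·0.0264 / (0.9·0.0264 + 0.35·0.9736) ≈ 0.0653
After 'absent': P(author P) = 0.9·0.0653 / (0.9·0.0653 + 0.35·0.9347) ≈ 0.1522
After 'present': P(author P) = 0.1·0.1522 / (0.1·0.1522 + 0.65·0.8478) ≈ 0.0269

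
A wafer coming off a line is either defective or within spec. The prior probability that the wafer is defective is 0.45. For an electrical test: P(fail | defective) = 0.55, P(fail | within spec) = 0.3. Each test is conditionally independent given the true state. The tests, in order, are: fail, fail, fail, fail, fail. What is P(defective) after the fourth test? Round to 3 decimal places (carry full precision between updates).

0.902

After 'fail': P(defective) = 0.55·0.4500 / (0.55·0.4500 + 0.3·0.5500) ≈ 0.6000
After 'fail': P(defective) = 0.55·0.6000 / (0.55·0.6000 + 0.3·0.4000) ≈ 0.7333
After 'fail': P(defective) = 0.55·0.7333 / (0.55·0.7333 + 0.3·0.2667) ≈ 0.8345
After 'fail': P(defective) = 0.55·0.8345 / (0.55·0.8345 + 0.3·0.1655) ≈ 0.9024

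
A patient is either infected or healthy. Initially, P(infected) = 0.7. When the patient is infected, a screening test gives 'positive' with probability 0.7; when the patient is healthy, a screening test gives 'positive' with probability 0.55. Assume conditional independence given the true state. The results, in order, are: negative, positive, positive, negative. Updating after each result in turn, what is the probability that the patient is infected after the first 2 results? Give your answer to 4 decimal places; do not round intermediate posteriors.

0.6644

Each posterior becomes the prior for the next update.
After 'negative': P(infected) = 0.3·0.7000 / (0.3·0.7000 + 0.45·0.3000) ≈ 0.6087
After 'positive': P(infected) = 0.7·0.6087 / (0.7·0.6087 + 0.55·0.3913) ≈ 0.6644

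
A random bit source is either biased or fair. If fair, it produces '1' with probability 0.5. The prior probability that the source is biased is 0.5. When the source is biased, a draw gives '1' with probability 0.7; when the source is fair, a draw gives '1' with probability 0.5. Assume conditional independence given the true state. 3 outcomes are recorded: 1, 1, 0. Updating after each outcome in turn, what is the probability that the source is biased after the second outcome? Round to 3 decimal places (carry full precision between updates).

Each posterior becomes the prior for the next update.
After '1': P(biased) = 0.7·0.5000 / (0.7·0.5000 + 0.5·0.5000) ≈ 0.5833
After '1': P(biased) = 0.7·0.5833 / (0.7·0.5833 + 0.5·0.4167) ≈ 0.6622

0.662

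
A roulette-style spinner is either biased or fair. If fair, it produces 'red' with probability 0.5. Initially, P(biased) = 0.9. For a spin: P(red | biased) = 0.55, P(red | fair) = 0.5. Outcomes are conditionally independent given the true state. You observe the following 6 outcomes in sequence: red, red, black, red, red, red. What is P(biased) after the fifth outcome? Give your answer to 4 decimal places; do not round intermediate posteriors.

Apply Bayes' rule sequentially, carrying P(biased) forward.
After 'red': P(biased) = 0.55·0.9000 / (0.55·0.9000 + 0.5·0.1000) ≈ 0.9083
After 'red': P(biased) = 0.55·0.9083 / (0.55·0.9083 + 0.5·0.0917) ≈ 0.9159
After 'black': P(biased) = 0.45·0.9159 / (0.45·0.9159 + 0.5·0.0841) ≈ 0.9074
After 'red': P(biased) = 0.55·0.9074 / (0.55·0.9074 + 0.5·0.0926) ≈ 0.9151
After 'red': P(biased) = 0.55·0.9151 / (0.55·0.9151 + 0.5·0.0849) ≈ 0.9222

0.9222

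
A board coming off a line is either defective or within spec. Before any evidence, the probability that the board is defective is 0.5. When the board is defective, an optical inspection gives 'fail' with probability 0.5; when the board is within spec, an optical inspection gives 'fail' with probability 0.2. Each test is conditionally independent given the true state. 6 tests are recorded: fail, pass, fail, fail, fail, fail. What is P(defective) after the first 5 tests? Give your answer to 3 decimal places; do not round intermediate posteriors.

0.961

After 'fail': P(defective) = 0.5·0.5000 / (0.5·0.5000 + 0.2·0.5000) ≈ 0.7143
After 'pass': P(defective) = 0.5·0.7143 / (0.5·0.7143 + 0.8·0.2857) ≈ 0.6098
After 'fail': P(defective) = 0.5·0.6098 / (0.5·0.6098 + 0.2·0.3902) ≈ 0.7962
After 'fail': P(defective) = 0.5·0.7962 / (0.5·0.7962 + 0.2·0.2038) ≈ 0.9071
After 'fail': P(defective) = 0.5·0.9071 / (0.5·0.9071 + 0.2·0.0929) ≈ 0.9607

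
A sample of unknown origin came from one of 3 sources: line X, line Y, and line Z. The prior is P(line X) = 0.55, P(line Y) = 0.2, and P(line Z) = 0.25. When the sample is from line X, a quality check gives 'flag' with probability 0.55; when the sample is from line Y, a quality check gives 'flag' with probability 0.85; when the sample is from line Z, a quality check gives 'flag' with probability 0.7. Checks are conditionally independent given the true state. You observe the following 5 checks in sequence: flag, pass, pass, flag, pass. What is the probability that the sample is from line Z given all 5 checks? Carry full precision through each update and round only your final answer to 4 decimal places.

0.1745

Apply Bayes' rule sequentially, carrying P(line Z) forward.
After 'flag': normaliser = 0.55·0.5500 + 0.85·0.2000 + 0.7·0.2500; P(line X) ≈ 0.4672, P(line Y) ≈ 0.2625, P(line Z) ≈ 0.2703
After 'pass': normaliser = 0.45·0.4672 + 0.15·0.2625 + 0.3·0.2703; P(line X) ≈ 0.6357, P(line Y) ≈ 0.1191, P(line Z) ≈ 0.2452
After 'pass': normaliser = 0.45·0.6357 + 0.15·0.1191 + 0.3·0.2452; P(line X) ≈ 0.7578, P(line Y) ≈ 0.0473, P(line Z) ≈ 0.1949
After 'flag': normaliser = 0.55·0.7578 + 0.85·0.0473 + 0.7·0.1949; P(line X) ≈ 0.7024, P(line Y) ≈ 0.0678, P(line Z) ≈ 0.2298
After 'pass': normaliser = 0.45·0.7024 + 0.15·0.0678 + 0.3·0.2298; P(line X) ≈ 0.7998, P(line Y) ≈ 0.0257, P(line Z) ≈ 0.1745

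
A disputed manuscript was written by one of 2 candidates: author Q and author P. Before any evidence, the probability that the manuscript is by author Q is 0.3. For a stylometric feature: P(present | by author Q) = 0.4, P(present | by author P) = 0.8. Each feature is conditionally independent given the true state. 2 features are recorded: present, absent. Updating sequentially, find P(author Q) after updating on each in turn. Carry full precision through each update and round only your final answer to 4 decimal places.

After 'present': P(author Q) = 0.4·0.3000 / (0.4·0.3000 + 0.8·0.7000) ≈ 0.1765
After 'absent': P(author Q) = 0.6·0.1765 / (0.6·0.1765 + 0.2·0.8235) ≈ 0.3913

0.3913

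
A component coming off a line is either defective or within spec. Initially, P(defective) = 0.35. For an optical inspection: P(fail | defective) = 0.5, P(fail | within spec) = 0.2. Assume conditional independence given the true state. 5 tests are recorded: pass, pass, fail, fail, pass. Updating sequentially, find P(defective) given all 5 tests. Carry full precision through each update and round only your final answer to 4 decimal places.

After 'pass': P(defective) = 0.5·0.3500 / (0.5·0.3500 + 0.8·0.6500) ≈ 0.2518
After 'pass': P(defective) = 0.5·0.2518 / (0.5·0.2518 + 0.8·0.7482) ≈ 0.1738
After 'fail': P(defective) = 0.5·0.1738 / (0.5·0.1738 + 0.2·0.8262) ≈ 0.3446
After 'fail': P(defective) = 0.5·0.3446 / (0.5·0.3446 + 0.2·0.6554) ≈ 0.5680
After 'pass': P(defective) = 0.5·0.5680 / (0.5·0.5680 + 0.8·0.4320) ≈ 0.4510

0.4510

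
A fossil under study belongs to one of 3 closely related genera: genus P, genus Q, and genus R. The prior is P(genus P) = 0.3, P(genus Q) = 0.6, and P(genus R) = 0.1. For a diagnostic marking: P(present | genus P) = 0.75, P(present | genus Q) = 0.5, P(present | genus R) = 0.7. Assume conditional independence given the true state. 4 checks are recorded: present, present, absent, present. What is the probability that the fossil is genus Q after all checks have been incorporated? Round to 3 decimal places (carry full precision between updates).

0.472

After 'present': normaliser = 0.75·0.3000 + 0.5·0.6000 + 0.7·0.1000; P(genus P) ≈ 0.3782, P(genus Q) ≈ 0.5042, P(genus R) ≈ 0.1176
After 'present': normaliser = 0.75·0.3782 + 0.5·0.5042 + 0.7·0.1176; P(genus P) ≈ 0.4589, P(genus Q) ≈ 0.4079, P(genus R) ≈ 0.1332
After 'absent': normaliser = 0.25·0.4589 + 0.5·0.4079 + 0.3·0.1332; P(genus P) ≈ 0.3199, P(genus Q) ≈ 0.5687, P(genus R) ≈ 0.1115
After 'present': normaliser = 0.75·0.3199 + 0.5·0.5687 + 0.7·0.1115; P(genus P) ≈ 0.3983, P(genus Q) ≈ 0.4721, P(genus R) ≈ 0.1295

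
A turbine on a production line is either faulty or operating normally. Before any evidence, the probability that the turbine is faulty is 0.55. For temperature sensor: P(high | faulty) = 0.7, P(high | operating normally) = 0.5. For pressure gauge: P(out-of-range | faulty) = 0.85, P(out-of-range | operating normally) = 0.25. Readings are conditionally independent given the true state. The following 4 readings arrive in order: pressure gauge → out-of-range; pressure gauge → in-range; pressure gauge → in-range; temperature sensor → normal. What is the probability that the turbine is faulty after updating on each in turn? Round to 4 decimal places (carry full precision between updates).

Apply Bayes' rule sequentially, carrying P(faulty) forward.
After pressure gauge='out-of-range': P(faulty) = 0.85·0.5500 / (0.85·0.5500 + 0.25·0.4500) ≈ 0.8060
After pressure gauge='in-range': P(faulty) = 0.15·0.8060 / (0.15·0.8060 + 0.75·0.1940) ≈ 0.4539
After pressure gauge='in-range': P(faulty) = 0.15·0.4539 / (0.15·0.4539 + 0.75·0.5461) ≈ 0.1425
After temperature sensor='normal': P(faulty) = 0.3·0.1425 / (0.3·0.1425 + 0.5·0.8575) ≈ 0.0907

0.0907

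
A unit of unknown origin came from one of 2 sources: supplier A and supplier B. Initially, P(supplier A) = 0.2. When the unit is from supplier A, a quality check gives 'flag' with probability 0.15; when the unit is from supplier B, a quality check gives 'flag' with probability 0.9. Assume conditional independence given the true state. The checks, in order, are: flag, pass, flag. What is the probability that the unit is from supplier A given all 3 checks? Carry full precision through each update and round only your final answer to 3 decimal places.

0.056

Each posterior becomes the prior for the next update.
After 'flag': P(supplier A) = 0.15·0.2000 / (0.15·0.2000 + 0.9·0.8000) ≈ 0.0400
After 'pass': P(supplier A) = 0.85·0.0400 / (0.85·0.0400 + 0.1·0.9600) ≈ 0.2615
After 'flag': P(supplier A) = 0.15·0.2615 / (0.15·0.2615 + 0.9·0.7385) ≈ 0.0557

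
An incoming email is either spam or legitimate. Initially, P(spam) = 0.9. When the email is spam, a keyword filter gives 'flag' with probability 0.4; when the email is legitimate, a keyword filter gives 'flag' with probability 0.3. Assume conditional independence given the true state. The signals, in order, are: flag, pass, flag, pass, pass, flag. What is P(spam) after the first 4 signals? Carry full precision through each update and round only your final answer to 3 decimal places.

After 'flag': P(spam) = 0.4·0.9000 / (0.4·0.9000 + 0.3·0.1000) ≈ 0.9231
After 'pass': P(spam) = 0.6·0.9231 / (0.6·0.9231 + 0.7·0.0769) ≈ 0.9114
After 'flag': P(spam) = 0.4·0.9114 / (0.4·0.9114 + 0.3·0.0886) ≈ 0.9320
After 'pass': P(spam) = 0.6·0.9320 / (0.6·0.9320 + 0.7·0.0680) ≈ 0.9216

0.922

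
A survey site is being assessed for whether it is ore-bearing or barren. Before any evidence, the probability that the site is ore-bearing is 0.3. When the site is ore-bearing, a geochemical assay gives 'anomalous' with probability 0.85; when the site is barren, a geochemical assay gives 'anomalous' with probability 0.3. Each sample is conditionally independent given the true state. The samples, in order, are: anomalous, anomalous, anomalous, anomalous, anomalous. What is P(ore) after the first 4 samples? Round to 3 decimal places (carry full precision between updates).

0.965

After 'anomalous': P(ore) = 0.85·0.3000 / (0.85·0.3000 + 0.3·0.7000) ≈ 0.5484
After 'anomalous': P(ore) = 0.85·0.5484 / (0.85·0.5484 + 0.3·0.4516) ≈ 0.7748
After 'anomalous': P(ore) = 0.85·0.7748 / (0.85·0.7748 + 0.3·0.2252) ≈ 0.9070
After 'anomalous': P(ore) = 0.85·0.9070 / (0.85·0.9070 + 0.3·0.0930) ≈ 0.9651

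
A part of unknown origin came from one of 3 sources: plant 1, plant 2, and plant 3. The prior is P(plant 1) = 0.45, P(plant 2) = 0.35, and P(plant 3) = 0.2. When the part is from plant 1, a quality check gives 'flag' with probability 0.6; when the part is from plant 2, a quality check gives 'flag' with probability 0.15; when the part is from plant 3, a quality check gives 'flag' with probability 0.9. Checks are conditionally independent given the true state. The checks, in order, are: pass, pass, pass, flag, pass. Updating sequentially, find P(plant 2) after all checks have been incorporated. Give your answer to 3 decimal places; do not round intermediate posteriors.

After 'pass': normaliser = 0.4·0.4500 + 0.85·0.3500 + 0.1·0.2000; P(plant 1) ≈ 0.3618, P(plant 2) ≈ 0.5980, P(plant 3) ≈ 0.0402
After 'pass': normaliser = 0.4·0.3618 + 0.85·0.5980 + 0.1·0.0402; P(plant 1) ≈ 0.2203, P(plant 2) ≈ 0.7736, P(plant 3) ≈ 0.0061
After 'pass': normaliser = 0.4·0.2203 + 0.85·0.7736 + 0.1·0.0061; P(plant 1) ≈ 0.1181, P(plant 2) ≈ 0.8811, P(plant 3) ≈ 0.0008
After 'flag': normaliser = 0.6·0.1181 + 0.15·0.8811 + 0.9·0.0008; P(plant 1) ≈ 0.3477, P(plant 2) ≈ 0.6487, P(plant 3) ≈ 0.0036
After 'pass': normaliser = 0.4·0.3477 + 0.85·0.6487 + 0.1·0.0036; P(plant 1) ≈ 0.2013, P(plant 2) ≈ 0.7982, P(plant 3) ≈ 0.0005

0.798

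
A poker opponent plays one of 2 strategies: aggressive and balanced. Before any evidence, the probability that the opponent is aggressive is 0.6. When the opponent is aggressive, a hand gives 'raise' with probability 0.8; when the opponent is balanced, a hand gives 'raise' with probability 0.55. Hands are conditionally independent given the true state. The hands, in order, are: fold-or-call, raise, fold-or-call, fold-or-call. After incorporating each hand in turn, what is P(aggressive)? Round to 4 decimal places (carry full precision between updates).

0.1608

Apply Bayes' rule sequentially, carrying P(aggressive) forward.
After 'fold-or-call': P(aggressive) = 0.2·0.6000 / (0.2·0.6000 + 0.45·0.4000) ≈ 0.4000
After 'raise': P(aggressive) = 0.8·0.4000 / (0.8·0.4000 + 0.55·0.6000) ≈ 0.4923
After 'fold-or-call': P(aggressive) = 0.2·0.4923 / (0.2·0.4923 + 0.45·0.5077) ≈ 0.3012
After 'fold-or-call': P(aggressive) = 0.2·0.3012 / (0.2·0.3012 + 0.45·0.6988) ≈ 0.1608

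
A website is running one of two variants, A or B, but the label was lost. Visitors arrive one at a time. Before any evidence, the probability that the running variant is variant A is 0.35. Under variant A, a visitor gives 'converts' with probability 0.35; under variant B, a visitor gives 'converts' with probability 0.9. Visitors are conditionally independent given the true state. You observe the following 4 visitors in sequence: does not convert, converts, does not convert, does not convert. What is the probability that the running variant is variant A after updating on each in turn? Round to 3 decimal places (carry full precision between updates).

Apply Bayes' rule sequentially, carrying P(A) forward.
After 'does not convert': P(A) = 0.65·0.3500 / (0.65·0.3500 + 0.1·0.6500) ≈ 0.7778
After 'converts': P(A) = 0.35·0.7778 / (0.35·0.7778 + 0.9·0.2222) ≈ 0.5765
After 'does not convert': P(A) = 0.65·0.5765 / (0.65·0.5765 + 0.1·0.4235) ≈ 0.8984
After 'does not convert': P(A) = 0.65·0.8984 / (0.65·0.8984 + 0.1·0.1016) ≈ 0.9829

0.983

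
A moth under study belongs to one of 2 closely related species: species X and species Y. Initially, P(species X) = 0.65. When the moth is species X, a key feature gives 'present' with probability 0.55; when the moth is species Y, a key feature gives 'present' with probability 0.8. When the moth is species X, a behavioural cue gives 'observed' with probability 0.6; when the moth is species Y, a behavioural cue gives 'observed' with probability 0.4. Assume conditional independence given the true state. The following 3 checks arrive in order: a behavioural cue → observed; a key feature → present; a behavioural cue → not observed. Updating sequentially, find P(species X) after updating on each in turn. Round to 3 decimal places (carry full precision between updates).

0.561

Each posterior becomes the prior for the next update.
After a behavioural cue='observed': P(species X) = 0.6·0.6500 / (0.6·0.6500 + 0.4·0.3500) ≈ 0.7358
After a key feature='present': P(species X) = 0.55·0.7358 / (0.55·0.7358 + 0.8·0.2642) ≈ 0.6570
After a behavioural cue='not observed': P(species X) = 0.4·0.6570 / (0.4·0.6570 + 0.6·0.3430) ≈ 0.5608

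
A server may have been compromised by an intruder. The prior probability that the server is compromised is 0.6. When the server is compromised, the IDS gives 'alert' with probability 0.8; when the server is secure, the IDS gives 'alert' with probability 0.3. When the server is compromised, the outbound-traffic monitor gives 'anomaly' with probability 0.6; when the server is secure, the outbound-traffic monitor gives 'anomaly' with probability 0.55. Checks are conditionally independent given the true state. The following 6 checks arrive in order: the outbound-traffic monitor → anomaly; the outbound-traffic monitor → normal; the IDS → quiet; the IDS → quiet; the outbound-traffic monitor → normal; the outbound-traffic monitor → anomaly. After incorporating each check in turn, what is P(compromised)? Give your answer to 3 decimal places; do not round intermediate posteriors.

0.103

Apply Bayes' rule sequentially, carrying P(compromised) forward.
After the outbound-traffic monitor='anomaly': P(compromised) = 0.6·0.6000 / (0.6·0.6000 + 0.55·0.4000) ≈ 0.6207
After the outbound-traffic monitor='normal': P(compromised) = 0.4·0.6207 / (0.4·0.6207 + 0.45·0.3793) ≈ 0.5926
After the IDS='quiet': P(compromised) = 0.2·0.5926 / (0.2·0.5926 + 0.7·0.4074) ≈ 0.2936
After the IDS='quiet': P(compromised) = 0.2·0.2936 / (0.2·0.2936 + 0.7·0.7064) ≈ 0.1061
After the outbound-traffic monitor='normal': P(compromised) = 0.4·0.1061 / (0.4·0.1061 + 0.45·0.8939) ≈ 0.0955
After the outbound-traffic monitor='anomaly': P(compromised) = 0.6·0.0955 / (0.6·0.0955 + 0.55·0.9045) ≈ 0.1033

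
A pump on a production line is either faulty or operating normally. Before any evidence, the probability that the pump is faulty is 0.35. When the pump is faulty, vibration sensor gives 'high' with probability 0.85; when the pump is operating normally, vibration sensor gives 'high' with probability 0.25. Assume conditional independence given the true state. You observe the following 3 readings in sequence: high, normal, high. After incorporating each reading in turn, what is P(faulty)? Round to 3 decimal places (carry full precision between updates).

0.555

Apply Bayes' rule sequentially, carrying P(faulty) forward.
After 'high': P(faulty) = 0.85·0.3500 / (0.85·0.3500 + 0.25·0.6500) ≈ 0.6467
After 'normal': P(faulty) = 0.15·0.6467 / (0.15·0.6467 + 0.75·0.3533) ≈ 0.2680
After 'high': P(faulty) = 0.85·0.2680 / (0.85·0.2680 + 0.25·0.7320) ≈ 0.5546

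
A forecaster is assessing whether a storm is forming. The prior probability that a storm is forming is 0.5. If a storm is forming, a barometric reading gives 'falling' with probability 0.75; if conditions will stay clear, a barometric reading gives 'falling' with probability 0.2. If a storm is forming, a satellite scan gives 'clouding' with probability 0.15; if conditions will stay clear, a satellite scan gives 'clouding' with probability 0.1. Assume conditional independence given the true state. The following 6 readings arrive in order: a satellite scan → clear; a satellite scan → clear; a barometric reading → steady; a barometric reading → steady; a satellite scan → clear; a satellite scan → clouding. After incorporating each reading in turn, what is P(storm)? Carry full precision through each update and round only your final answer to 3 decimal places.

0.110

Apply Bayes' rule sequentially, carrying P(storm) forward.
After a satellite scan='clear': P(storm) = 0.85·0.5000 / (0.85·0.5000 + 0.9·0.5000) ≈ 0.4857
After a satellite scan='clear': P(storm) = 0.85·0.4857 / (0.85·0.4857 + 0.9·0.5143) ≈ 0.4715
After a barometric reading='steady': P(storm) = 0.25·0.4715 / (0.25·0.4715 + 0.8·0.5285) ≈ 0.2180
After a barometric reading='steady': P(storm) = 0.25·0.2180 / (0.25·0.2180 + 0.8·0.7820) ≈ 0.0801
After a satellite scan='clear': P(storm) = 0.85·0.0801 / (0.85·0.0801 + 0.9·0.9199) ≈ 0.0760
After a satellite scan='clouding': P(storm) = 0.15·0.0760 / (0.15·0.0760 + 0.1·0.9240) ≈ 0.1098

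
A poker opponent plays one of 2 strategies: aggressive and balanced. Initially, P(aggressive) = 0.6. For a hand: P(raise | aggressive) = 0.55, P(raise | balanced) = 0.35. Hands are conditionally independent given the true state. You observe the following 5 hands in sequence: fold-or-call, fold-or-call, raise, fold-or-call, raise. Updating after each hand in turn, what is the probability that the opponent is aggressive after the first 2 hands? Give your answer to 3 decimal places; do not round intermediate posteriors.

0.418

After 'fold-or-call': P(aggressive) = 0.45·0.6000 / (0.45·0.6000 + 0.65·0.4000) ≈ 0.5094
After 'fold-or-call': P(aggressive) = 0.45·0.5094 / (0.45·0.5094 + 0.65·0.4906) ≈ 0.4182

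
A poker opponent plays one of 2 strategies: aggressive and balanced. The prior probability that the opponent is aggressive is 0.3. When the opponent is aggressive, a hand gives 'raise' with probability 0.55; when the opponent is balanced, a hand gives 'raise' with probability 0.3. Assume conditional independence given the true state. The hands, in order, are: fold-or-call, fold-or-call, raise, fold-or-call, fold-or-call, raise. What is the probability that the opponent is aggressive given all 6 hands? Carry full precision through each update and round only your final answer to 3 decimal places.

0.197

After 'fold-or-call': P(aggressive) = 0.45·0.3000 / (0.45·0.3000 + 0.7·0.7000) ≈ 0.2160
After 'fold-or-call': P(aggressive) = 0.45·0.2160 / (0.45·0.2160 + 0.7·0.7840) ≈ 0.1505
After 'raise': P(aggressive) = 0.55·0.1505 / (0.55·0.1505 + 0.3·0.8495) ≈ 0.2451
After 'fold-or-call': P(aggressive) = 0.45·0.2451 / (0.45·0.2451 + 0.7·0.7549) ≈ 0.1727
After 'fold-or-call': P(aggressive) = 0.45·0.1727 / (0.45·0.1727 + 0.7·0.8273) ≈ 0.1183
After 'raise': P(aggressive) = 0.55·0.1183 / (0.55·0.1183 + 0.3·0.8817) ≈ 0.1974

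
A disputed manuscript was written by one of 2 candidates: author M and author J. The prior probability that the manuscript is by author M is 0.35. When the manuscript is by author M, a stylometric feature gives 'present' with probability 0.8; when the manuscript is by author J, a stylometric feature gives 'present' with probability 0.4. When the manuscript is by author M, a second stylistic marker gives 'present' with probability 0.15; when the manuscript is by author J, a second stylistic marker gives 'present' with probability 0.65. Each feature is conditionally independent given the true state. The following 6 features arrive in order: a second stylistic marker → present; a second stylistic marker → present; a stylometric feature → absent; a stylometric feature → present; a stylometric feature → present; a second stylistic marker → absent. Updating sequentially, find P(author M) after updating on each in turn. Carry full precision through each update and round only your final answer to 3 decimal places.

0.085

Each posterior becomes the prior for the next update.
After a second stylistic marker='present': P(author M) = 0.15·0.3500 / (0.15·0.3500 + 0.65·0.6500) ≈ 0.1105
After a second stylistic marker='present': P(author M) = 0.15·0.1105 / (0.15·0.1105 + 0.65·0.8895) ≈ 0.0279
After a stylometric feature='absent': P(author M) = 0.2·0.0279 / (0.2·0.0279 + 0.6·0.9721) ≈ 0.0095
After a stylometric feature='present': P(author M) = 0.8·0.0095 / (0.8·0.0095 + 0.4·0.9905) ≈ 0.0188
After a stylometric feature='present': P(author M) = 0.8·0.0188 / (0.8·0.0188 + 0.4·0.9812) ≈ 0.0368
After a second stylistic marker='absent': P(author M) = 0.85·0.0368 / (0.85·0.0368 + 0.35·0.9632) ≈ 0.0850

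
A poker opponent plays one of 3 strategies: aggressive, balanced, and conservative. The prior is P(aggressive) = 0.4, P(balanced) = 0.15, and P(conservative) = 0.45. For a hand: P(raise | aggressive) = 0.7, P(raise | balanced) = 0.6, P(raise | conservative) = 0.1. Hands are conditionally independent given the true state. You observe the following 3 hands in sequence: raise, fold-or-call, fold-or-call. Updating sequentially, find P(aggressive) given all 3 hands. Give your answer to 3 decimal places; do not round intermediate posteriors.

After 'raise': normaliser = 0.7·0.4000 + 0.6·0.1500 + 0.1·0.4500; P(aggressive) ≈ 0.6747, P(balanced) ≈ 0.2169, P(conservative) ≈ 0.1084
After 'fold-or-call': normaliser = 0.3·0.6747 + 0.4·0.2169 + 0.9·0.1084; P(aggressive) ≈ 0.5234, P(balanced) ≈ 0.2243, P(conservative) ≈ 0.2523
After 'fold-or-call': normaliser = 0.3·0.5234 + 0.4·0.2243 + 0.9·0.2523; P(aggressive) ≈ 0.3314, P(balanced) ≈ 0.1893, P(conservative) ≈ 0.4793

0.331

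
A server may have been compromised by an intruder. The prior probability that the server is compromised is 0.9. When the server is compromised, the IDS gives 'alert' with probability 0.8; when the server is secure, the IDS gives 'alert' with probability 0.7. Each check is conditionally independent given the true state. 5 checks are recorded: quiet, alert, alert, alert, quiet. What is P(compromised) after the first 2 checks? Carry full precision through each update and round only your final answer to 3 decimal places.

0.873

After 'quiet': P(compromised) = 0.2·0.9000 / (0.2·0.9000 + 0.3·0.1000) ≈ 0.8571
After 'alert': P(compromised) = 0.8·0.8571 / (0.8·0.8571 + 0.7·0.1429) ≈ 0.8727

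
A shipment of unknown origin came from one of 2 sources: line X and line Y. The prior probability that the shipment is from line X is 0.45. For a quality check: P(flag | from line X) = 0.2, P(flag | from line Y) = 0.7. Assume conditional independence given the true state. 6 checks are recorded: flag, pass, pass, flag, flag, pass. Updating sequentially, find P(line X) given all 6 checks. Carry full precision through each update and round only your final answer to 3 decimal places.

After 'flag': P(line X) = 0.2·0.4500 / (0.2·0.4500 + 0.7·0.5500) ≈ 0.1895
After 'pass': P(line X) = 0.8·0.1895 / (0.8·0.1895 + 0.3·0.8105) ≈ 0.3840
After 'pass': P(line X) = 0.8·0.3840 / (0.8·0.3840 + 0.3·0.6160) ≈ 0.6244
After 'flag': P(line X) = 0.2·0.6244 / (0.2·0.6244 + 0.7·0.3756) ≈ 0.3220
After 'flag': P(line X) = 0.2·0.3220 / (0.2·0.3220 + 0.7·0.6780) ≈ 0.1195
After 'pass': P(line X) = 0.8·0.1195 / (0.8·0.1195 + 0.3·0.8805) ≈ 0.2657

0.266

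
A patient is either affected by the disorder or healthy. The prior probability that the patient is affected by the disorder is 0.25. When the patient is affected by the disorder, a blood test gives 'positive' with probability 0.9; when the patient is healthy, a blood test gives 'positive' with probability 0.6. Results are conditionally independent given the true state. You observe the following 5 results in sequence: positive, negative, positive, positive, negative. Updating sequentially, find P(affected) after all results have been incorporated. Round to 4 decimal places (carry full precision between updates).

After 'positive': P(affected) = 0.9·0.2500 / (0.9·0.2500 + 0.6·0.7500) ≈ 0.3333
After 'negative': P(affected) = 0.1·0.3333 / (0.1·0.3333 + 0.4·0.6667) ≈ 0.1111
After 'positive': P(affected) = 0.9·0.1111 / (0.9·0.1111 + 0.6·0.8889) ≈ 0.1579
After 'positive': P(affected) = 0.9·0.1579 / (0.9·0.1579 + 0.6·0.8421) ≈ 0.2195
After 'negative': P(affected) = 0.1·0.2195 / (0.1·0.2195 + 0.4·0.7805) ≈ 0.0657

0.0657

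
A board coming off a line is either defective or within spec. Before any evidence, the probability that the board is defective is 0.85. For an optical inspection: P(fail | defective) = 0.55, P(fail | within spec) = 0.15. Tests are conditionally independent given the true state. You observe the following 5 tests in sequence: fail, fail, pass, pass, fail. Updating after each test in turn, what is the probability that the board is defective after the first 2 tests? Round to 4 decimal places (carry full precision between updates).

0.9870

After 'fail': P(defective) = 0.55·0.8500 / (0.55·0.8500 + 0.15·0.1500) ≈ 0.9541
After 'fail': P(defective) = 0.55·0.9541 / (0.55·0.9541 + 0.15·0.0459) ≈ 0.9870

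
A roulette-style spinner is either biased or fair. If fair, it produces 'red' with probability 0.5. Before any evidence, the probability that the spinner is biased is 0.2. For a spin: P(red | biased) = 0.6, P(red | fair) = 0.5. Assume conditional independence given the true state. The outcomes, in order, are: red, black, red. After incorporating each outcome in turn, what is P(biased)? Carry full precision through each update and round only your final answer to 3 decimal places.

0.224

After 'red': P(biased) = 0.6·0.2000 / (0.6·0.2000 + 0.5·0.8000) ≈ 0.2308
After 'black': P(biased) = 0.4·0.2308 / (0.4·0.2308 + 0.5·0.7692) ≈ 0.1935
After 'red': P(biased) = 0.6·0.1935 / (0.6·0.1935 + 0.5·0.8065) ≈ 0.2236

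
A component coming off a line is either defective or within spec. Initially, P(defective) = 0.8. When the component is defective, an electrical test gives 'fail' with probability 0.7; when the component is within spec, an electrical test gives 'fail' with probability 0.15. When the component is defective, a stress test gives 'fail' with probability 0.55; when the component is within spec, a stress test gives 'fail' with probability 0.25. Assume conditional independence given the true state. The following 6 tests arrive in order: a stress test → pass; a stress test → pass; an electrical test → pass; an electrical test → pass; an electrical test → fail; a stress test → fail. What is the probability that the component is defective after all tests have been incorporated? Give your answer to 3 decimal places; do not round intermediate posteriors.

0.648

After a stress test='pass': P(defective) = 0.45·0.8000 / (0.45·0.8000 + 0.75·0.2000) ≈ 0.7059
After a stress test='pass': P(defective) = 0.45·0.7059 / (0.45·0.7059 + 0.75·0.2941) ≈ 0.5902
After an electrical test='pass': P(defective) = 0.3·0.5902 / (0.3·0.5902 + 0.85·0.4098) ≈ 0.3370
After an electrical test='pass': P(defective) = 0.3·0.3370 / (0.3·0.3370 + 0.85·0.6630) ≈ 0.1521
After an electrical test='fail': P(defective) = 0.7·0.1521 / (0.7·0.1521 + 0.15·0.8479) ≈ 0.4557
After a stress test='fail': P(defective) = 0.55·0.4557 / (0.55·0.4557 + 0.25·0.5443) ≈ 0.6481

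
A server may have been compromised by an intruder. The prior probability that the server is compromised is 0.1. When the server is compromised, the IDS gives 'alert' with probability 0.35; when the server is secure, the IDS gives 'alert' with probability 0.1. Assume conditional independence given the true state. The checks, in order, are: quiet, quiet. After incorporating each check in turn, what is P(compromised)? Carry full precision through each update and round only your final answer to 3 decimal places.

0.055

After 'quiet': P(compromised) = 0.65·0.1000 / (0.65·0.1000 + 0.9·0.9000) ≈ 0.0743
After 'quiet': P(compromised) = 0.65·0.0743 / (0.65·0.0743 + 0.9·0.9257) ≈ 0.0548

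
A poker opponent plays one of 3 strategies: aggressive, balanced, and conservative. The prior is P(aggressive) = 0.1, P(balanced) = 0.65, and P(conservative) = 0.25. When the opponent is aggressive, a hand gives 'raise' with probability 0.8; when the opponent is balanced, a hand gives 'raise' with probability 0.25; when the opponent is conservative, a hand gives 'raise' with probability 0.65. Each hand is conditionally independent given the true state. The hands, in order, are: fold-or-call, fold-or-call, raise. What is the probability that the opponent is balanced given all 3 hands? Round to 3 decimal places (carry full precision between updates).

0.798

After 'fold-or-call': normaliser = 0.2·0.1000 + 0.75·0.6500 + 0.35·0.2500; P(aggressive) ≈ 0.0336, P(balanced) ≈ 0.8193, P(conservative) ≈ 0.1471
After 'fold-or-call': normaliser = 0.2·0.0336 + 0.75·0.8193 + 0.35·0.1471; P(aggressive) ≈ 0.0100, P(balanced) ≈ 0.9135, P(conservative) ≈ 0.0765
After 'raise': normaliser = 0.8·0.0100 + 0.25·0.9135 + 0.65·0.0765; P(aggressive) ≈ 0.0279, P(balanced) ≈ 0.7982, P(conservative) ≈ 0.1738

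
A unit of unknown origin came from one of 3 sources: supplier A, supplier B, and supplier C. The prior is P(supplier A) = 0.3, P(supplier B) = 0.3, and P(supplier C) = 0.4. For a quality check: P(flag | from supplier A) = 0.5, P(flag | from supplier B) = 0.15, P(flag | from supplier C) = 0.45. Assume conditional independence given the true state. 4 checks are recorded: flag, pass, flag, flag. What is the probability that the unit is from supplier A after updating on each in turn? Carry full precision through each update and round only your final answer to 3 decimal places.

0.473

After 'flag': normaliser = 0.5·0.3000 + 0.15·0.3000 + 0.45·0.4000; P(supplier A) ≈ 0.4000, P(supplier B) ≈ 0.1200, P(supplier C) ≈ 0.4800
After 'pass': normaliser = 0.5·0.4000 + 0.85·0.1200 + 0.55·0.4800; P(supplier A) ≈ 0.3534, P(supplier B) ≈ 0.1802, P(supplier C) ≈ 0.4664
After 'flag': normaliser = 0.5·0.3534 + 0.15·0.1802 + 0.45·0.4664; P(supplier A) ≈ 0.4272, P(supplier B) ≈ 0.0654, P(supplier C) ≈ 0.5075
After 'flag': normaliser = 0.5·0.4272 + 0.15·0.0654 + 0.45·0.5075; P(supplier A) ≈ 0.4728, P(supplier B) ≈ 0.0217, P(supplier C) ≈ 0.5055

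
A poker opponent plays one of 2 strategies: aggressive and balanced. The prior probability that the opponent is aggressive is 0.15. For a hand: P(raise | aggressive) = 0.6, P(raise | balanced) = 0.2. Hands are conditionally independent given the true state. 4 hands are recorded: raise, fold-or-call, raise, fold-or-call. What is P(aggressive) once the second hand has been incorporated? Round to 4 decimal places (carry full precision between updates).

After 'raise': P(aggressive) = 0.6·0.1500 / (0.6·0.1500 + 0.2·0.8500) ≈ 0.3462
After 'fold-or-call': P(aggressive) = 0.4·0.3462 / (0.4·0.3462 + 0.8·0.6538) ≈ 0.2093

0.2093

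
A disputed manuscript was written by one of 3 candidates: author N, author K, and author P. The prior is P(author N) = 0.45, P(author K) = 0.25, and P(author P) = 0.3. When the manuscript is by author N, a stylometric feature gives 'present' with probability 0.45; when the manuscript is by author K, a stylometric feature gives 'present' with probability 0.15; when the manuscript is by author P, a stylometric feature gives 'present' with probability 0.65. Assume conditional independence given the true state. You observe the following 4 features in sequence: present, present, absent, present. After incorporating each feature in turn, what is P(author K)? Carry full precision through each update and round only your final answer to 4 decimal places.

0.0138

After 'present': normaliser = 0.45·0.4500 + 0.15·0.2500 + 0.65·0.3000; P(author N) ≈ 0.4655, P(author K) ≈ 0.0862, P(author P) ≈ 0.4483
After 'present': normaliser = 0.45·0.4655 + 0.15·0.0862 + 0.65·0.4483; P(author N) ≈ 0.4077, P(author K) ≈ 0.0252, P(author P) ≈ 0.5671
After 'absent': normaliser = 0.55·0.4077 + 0.85·0.0252 + 0.35·0.5671; P(author N) ≈ 0.5049, P(author K) ≈ 0.0482, P(author P) ≈ 0.4469
After 'present': normaliser = 0.45·0.5049 + 0.15·0.0482 + 0.65·0.4469; P(author N) ≈ 0.4328, P(author K) ≈ 0.0138, P(author P) ≈ 0.5534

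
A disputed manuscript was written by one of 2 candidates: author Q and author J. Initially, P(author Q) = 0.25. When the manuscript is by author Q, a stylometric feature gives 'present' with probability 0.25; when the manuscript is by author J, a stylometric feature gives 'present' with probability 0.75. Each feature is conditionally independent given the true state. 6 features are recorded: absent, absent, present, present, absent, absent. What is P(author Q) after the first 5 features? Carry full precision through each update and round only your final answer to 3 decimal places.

0.500

After 'absent': P(author Q) = 0.75·0.2500 / (0.75·0.2500 + 0.25·0.7500) ≈ 0.5000
After 'absent': P(author Q) = 0.75·0.5000 / (0.75·0.5000 + 0.25·0.5000) ≈ 0.7500
After 'present': P(author Q) = 0.25·0.7500 / (0.25·0.7500 + 0.75·0.2500) ≈ 0.5000
After 'present': P(author Q) = 0.25·0.5000 / (0.25·0.5000 + 0.75·0.5000) ≈ 0.2500
After 'absent': P(author Q) = 0.75·0.2500 / (0.75·0.2500 + 0.25·0.7500) ≈ 0.5000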